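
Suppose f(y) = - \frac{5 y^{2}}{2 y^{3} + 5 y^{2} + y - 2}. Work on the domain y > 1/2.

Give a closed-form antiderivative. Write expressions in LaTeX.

The denominator factors as \left(y + 1\right) \left(y + 2\right) \left(2 y - 1\right); partial fractions split f into directly integrable pieces: - \frac{1}{3 \left(2 y - 1\right)} - \frac{4}{y + 2} + \frac{5}{3 \left(y + 1\right)}.
Check: d/dy[\frac{- \log{\left(y - \frac{1}{2} \right)} + 10 \log{\left(y + 1 \right)} - 24 \log{\left(y + 2 \right)}}{6}] = - \frac{5 y^{2}}{2 y^{3} + 5 y^{2} + y - 2} = f(y).

An antiderivative is F(y) = \frac{- \log{\left(y - \frac{1}{2} \right)} + 10 \log{\left(y + 1 \right)} - 24 \log{\left(y + 2 \right)}}{6}.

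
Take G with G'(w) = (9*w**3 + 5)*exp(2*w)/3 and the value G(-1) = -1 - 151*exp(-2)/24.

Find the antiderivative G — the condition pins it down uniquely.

G'(w) has the shape u'v + uv' for u = 3*w**3/2 - 9*w**2/4 + 9*w/4 - 7/24 and v = exp(2*w) — it is the derivative of the product u*v.
A general antiderivative is (36*w**3 - 54*w**2 + 54*w - 7)*exp(2*w)/24 + C.
The condition gives C = -1 - 151*exp(-2)/24 - (-151*exp(-2)/24) = -1.
So G(w) = (36*w**3 - 54*w**2 + 54*w - 7)*exp(2*w)/24 - 1.
Check: d/dw[(36*w**3 - 54*w**2 + 54*w - 7)*exp(2*w)/24 - 1] = 3*w**3*exp(2*w) + 5*exp(2*w)/3, which equals G'(w).

G(w) = (36*w**3 - 54*w**2 + 54*w - 7)*exp(2*w)/24 - 1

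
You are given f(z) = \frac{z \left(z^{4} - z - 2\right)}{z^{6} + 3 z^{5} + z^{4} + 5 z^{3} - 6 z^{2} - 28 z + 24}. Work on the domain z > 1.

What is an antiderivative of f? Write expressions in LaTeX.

An antiderivative is F(z) = \frac{1157 z \log{\left(z - 1 \right)} - 10400 z \log{\left(z + 2 \right)} + 27675 z \log{\left(z + 3 \right)} + 2484 z \log{\left(z^{2} + 4 \right)} - 4176 z \operatorname{atan}{\left(\frac{z}{2} \right)} - 1157 \log{\left(z - 1 \right)} + 10400 \log{\left(z + 2 \right)} - 27675 \log{\left(z + 3 \right)} - 2484 \log{\left(z^{2} + 4 \right)} + 4176 \operatorname{atan}{\left(\frac{z}{2} \right)} + 780}{23400 z - 23400}.

Factor the denominator (\left(z - 1\right)^{2} \left(z + 2\right) \left(z + 3\right) \left(z^{2} + 4\right)) and decompose: f = \frac{69 z - 116}{325 \left(z^{2} + 4\right)} + \frac{123}{104 \left(z + 3\right)} - \frac{4}{9 \left(z + 2\right)} + \frac{89}{1800 \left(z - 1\right)} - \frac{1}{30 \left(z - 1\right)^{2}}; each piece integrates to a log, atan, or power term.
Check: d/dz[\frac{1157 z \log{\left(z - 1 \right)} - 10400 z \log{\left(z + 2 \right)} + 27675 z \log{\left(z + 3 \right)} + 2484 z \log{\left(z^{2} + 4 \right)} - 4176 z \operatorname{atan}{\left(\frac{z}{2} \right)} - 1157 \log{\left(z - 1 \right)} + 10400 \log{\left(z + 2 \right)} - 27675 \log{\left(z + 3 \right)} - 2484 \log{\left(z^{2} + 4 \right)} + 4176 \operatorname{atan}{\left(\frac{z}{2} \right)} + 780}{23400 z - 23400}] = \frac{z^{5} - z^{2} - 2 z}{z^{6} + 3 z^{5} + z^{4} + 5 z^{3} - 6 z^{2} - 28 z + 24}, which equals f(z).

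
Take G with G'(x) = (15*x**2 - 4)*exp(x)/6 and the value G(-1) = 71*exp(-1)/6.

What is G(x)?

G(x) = 5*x**2*exp(x)/2 - 5*x*exp(x) + 13*exp(x)/3

Recognize the product-rule pattern: G'(x) = u'v + uv' with u = 5*x**2/2 - 5*x + 13/3, v = exp(x), so integration by parts undoes it.
A general antiderivative is (15*x**2 - 30*x + 26)*exp(x)/6 + C.
The condition gives C = 71*exp(-1)/6 - (71*exp(-1)/6) = 0.
So G(x) = 5*x**2*exp(x)/2 - 5*x*exp(x) + 13*exp(x)/3.
Check: d/dx[5*x**2*exp(x)/2 - 5*x*exp(x) + 13*exp(x)/3] = 5*x**2*exp(x)/2 - 2*exp(x)/3, which equals G'(x).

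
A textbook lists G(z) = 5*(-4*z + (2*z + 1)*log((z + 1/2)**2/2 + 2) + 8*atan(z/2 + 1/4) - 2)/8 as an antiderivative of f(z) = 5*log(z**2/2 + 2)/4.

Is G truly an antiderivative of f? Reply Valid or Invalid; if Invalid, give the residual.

d/dz[G] = 5*log(z**2/2 + z/2 + 17/8)/4
d/dz[G] - f(z) = -5*log(z**2/2 + 2)/4 + 5*log(z**2/2 + z/2 + 17/8)/4 != 0.

Invalid: d/dz[G] - f = -5*log(z**2/2 + 2)/4 + 5*log(z**2/2 + z/2 + 17/8)/4, which is not 0.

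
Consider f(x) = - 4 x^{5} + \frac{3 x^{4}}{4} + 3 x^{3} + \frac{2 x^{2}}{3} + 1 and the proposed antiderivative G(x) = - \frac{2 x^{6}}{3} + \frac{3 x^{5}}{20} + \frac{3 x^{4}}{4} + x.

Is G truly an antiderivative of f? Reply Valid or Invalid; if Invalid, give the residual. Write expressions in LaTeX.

Invalid: d/dx[G] - f = - \frac{2 x^{2}}{3}, which is not 0.

d/dx[G] = - 4 x^{5} + \frac{3 x^{4}}{4} + 3 x^{3} + 1
d/dx[G] - f(x) = - \frac{2 x^{2}}{3} != 0.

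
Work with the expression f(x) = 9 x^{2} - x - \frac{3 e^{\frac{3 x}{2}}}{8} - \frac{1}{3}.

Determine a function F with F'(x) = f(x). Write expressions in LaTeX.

An antiderivative is F(x) = 3 x^{3} - \frac{x^{2}}{2} - \frac{x}{3} - \frac{e^{\frac{3 x}{2}}}{4}.

Integrate term by term and add the pieces.
Check: d/dx[3 x^{3} - \frac{x^{2}}{2} - \frac{x}{3} - \frac{e^{\frac{3 x}{2}}}{4}] = 9 x^{2} - x - \frac{3 e^{\frac{3 x}{2}}}{8} - \frac{1}{3} = f(x).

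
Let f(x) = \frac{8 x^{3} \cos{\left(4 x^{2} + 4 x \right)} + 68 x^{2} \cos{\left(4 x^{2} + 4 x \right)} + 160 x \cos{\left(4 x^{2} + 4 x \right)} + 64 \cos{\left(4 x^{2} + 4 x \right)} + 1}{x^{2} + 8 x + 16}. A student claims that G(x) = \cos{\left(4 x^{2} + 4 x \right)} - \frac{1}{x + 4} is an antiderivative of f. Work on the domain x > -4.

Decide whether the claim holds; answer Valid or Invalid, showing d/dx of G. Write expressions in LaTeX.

Invalid: d/dx[G] - f = - 8 x \sin{\left(4 x^{2} + 4 x \right)} - 8 x \cos{\left(4 x^{2} + 4 x \right)} - 4 \sin{\left(4 x^{2} + 4 x \right)} - 4 \cos{\left(4 x^{2} + 4 x \right)}, which is not 0.

d/dx[G] = \frac{- 8 x^{3} \sin{\left(4 x^{2} + 4 x \right)} - 68 x^{2} \sin{\left(4 x^{2} + 4 x \right)} - 160 x \sin{\left(4 x^{2} + 4 x \right)} - 64 \sin{\left(4 x^{2} + 4 x \right)} + 1}{x^{2} + 8 x + 16}
d/dx[G] - f(x) = - 8 x \sin{\left(4 x^{2} + 4 x \right)} - 8 x \cos{\left(4 x^{2} + 4 x \right)} - 4 \sin{\left(4 x^{2} + 4 x \right)} - 4 \cos{\left(4 x^{2} + 4 x \right)} != 0.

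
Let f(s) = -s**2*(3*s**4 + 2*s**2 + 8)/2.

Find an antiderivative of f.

An antiderivative is F(s) = -s**3*(45*s**4 + 42*s**2 + 280)/210.

Whatever form F(s) takes, F'(s) = f(s) is non-negotiable.
Check: d/ds[-s**3*(45*s**4 + 42*s**2 + 280)/210] = -3*s**6/2 - s**4 - 4*s**2, which equals f(s).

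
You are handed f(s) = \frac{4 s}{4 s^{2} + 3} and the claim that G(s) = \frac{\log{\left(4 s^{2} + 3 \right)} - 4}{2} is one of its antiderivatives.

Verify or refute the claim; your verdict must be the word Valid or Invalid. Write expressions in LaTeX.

Valid - differentiating G returns exactly f.

d/ds[G] = \frac{4 s}{4 s^{2} + 3}
This equals f(s) exactly, so the claim holds.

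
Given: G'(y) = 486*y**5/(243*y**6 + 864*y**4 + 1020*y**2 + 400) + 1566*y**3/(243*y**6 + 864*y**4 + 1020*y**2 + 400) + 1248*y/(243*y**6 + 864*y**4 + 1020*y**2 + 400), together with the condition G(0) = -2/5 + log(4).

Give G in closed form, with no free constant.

The integrand splits into summands that can be handled one at a time.
A general antiderivative is log(3*y**2 + 4) - 3/(2*(3*y**2/2 + 5/3)) + C.
The condition gives C = -2/5 + log(4) - (-9/10 + log(4)) = 1/2.
So G(y) = (9*y**2 + 2*(9*y**2 + 10)*log(3*y**2 + 4) - 8)/(2*(9*y**2 + 10)).
Check: d/dy[(9*y**2 + 2*(9*y**2 + 10)*log(3*y**2 + 4) - 8)/(2*(9*y**2 + 10))] = (486*y**5 + 1566*y**3 + 1248*y)/(243*y**6 + 864*y**4 + 1020*y**2 + 400), which equals G'(y).

G(y) = (9*y**2 + 2*(9*y**2 + 10)*log(3*y**2 + 4) - 8)/(2*(9*y**2 + 10))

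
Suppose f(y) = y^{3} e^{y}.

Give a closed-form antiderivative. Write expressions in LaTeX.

An antiderivative is F(y) = y^{3} e^{y} - 3 y^{2} e^{y} + 6 y e^{y} - 6 e^{y}.

Recognize the product-rule pattern: f = u'v + uv' with u = y^{3} - 3 y^{2} + 6 y - 6, v = e^{y}, so integration by parts undoes it.
Check: d/dy[y^{3} e^{y} - 3 y^{2} e^{y} + 6 y e^{y} - 6 e^{y}] = y^{3} e^{y} = f(y).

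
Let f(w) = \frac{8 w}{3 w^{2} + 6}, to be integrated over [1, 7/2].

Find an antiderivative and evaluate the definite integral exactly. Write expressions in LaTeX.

The substitution u = 2 w^{2} + 4 works: f is exactly (dF/du)*(du/dw) for that inner function.
F(w) = \frac{4 \log{\left(2 w^{2} + 4 \right)}}{3} is an antiderivative of f.
Check: d/dw[\frac{4 \log{\left(2 w^{2} + 4 \right)}}{3}] = \frac{8 w}{3 w^{2} + 6} = f(w).
F(7/2) = \frac{4 \log{\left(\frac{57}{2} \right)}}{3}; F(1) = \frac{4 \log{\left(6 \right)}}{3}.
Integral = F(7/2) - F(1) = - \frac{4 \log{\left(6 \right)}}{3} + \frac{4 \log{\left(\frac{57}{2} \right)}}{3}.

Antiderivative: F(w) = \frac{4 \log{\left(2 w^{2} + 4 \right)}}{3}; value = - \frac{4 \log{\left(6 \right)}}{3} + \frac{4 \log{\left(\frac{57}{2} \right)}}{3}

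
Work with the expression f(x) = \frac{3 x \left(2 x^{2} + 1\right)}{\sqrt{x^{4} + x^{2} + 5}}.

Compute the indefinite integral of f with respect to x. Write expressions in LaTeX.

The substitution u = x^{4} + x^{2} + 5 works: f is exactly (dF/du)*(du/dx) for that inner function.
Check: d/dx[3 \sqrt{x^{4} + x^{2} + 5}] = \frac{6 x^{3} + 3 x}{\sqrt{x^{4} + x^{2} + 5}}, which equals f(x).

F(x) = 3 \sqrt{x^{4} + x^{2} + 5} + C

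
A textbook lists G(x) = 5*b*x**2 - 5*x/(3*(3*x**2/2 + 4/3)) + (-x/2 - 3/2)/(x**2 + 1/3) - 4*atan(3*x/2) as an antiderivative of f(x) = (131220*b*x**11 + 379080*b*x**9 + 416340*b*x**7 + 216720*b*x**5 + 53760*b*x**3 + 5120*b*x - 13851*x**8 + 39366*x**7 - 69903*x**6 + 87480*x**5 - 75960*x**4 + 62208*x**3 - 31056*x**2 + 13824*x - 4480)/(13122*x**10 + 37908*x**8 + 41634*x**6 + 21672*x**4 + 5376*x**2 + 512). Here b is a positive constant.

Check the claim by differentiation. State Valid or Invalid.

d/dx[G] = (131220*b*x**11 + 379080*b*x**9 + 416340*b*x**7 + 216720*b*x**5 + 53760*b*x**3 + 5120*b*x - 13851*x**8 + 39366*x**7 - 69903*x**6 + 87480*x**5 - 75960*x**4 + 62208*x**3 - 31056*x**2 + 13824*x - 4480)/(13122*x**10 + 37908*x**8 + 41634*x**6 + 21672*x**4 + 5376*x**2 + 512)
This equals f(x) exactly, so the claim holds.

Valid: G'(x) = f(x).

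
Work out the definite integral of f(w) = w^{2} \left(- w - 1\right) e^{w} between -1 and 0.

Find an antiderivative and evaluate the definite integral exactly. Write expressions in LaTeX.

Antiderivative: F(w) = - w^{3} e^{w} + 2 w^{2} e^{w} - 4 w e^{w} + 4 e^{w}; value = 4 - \frac{11}{e}

f has the shape u'v + uv' for u = - w^{3} + 2 w^{2} - 4 w + 4 and v = e^{w} — it is the derivative of the product u*v.
F(w) = - w^{3} e^{w} + 2 w^{2} e^{w} - 4 w e^{w} + 4 e^{w} is an antiderivative of f.
Check: d/dw[- w^{3} e^{w} + 2 w^{2} e^{w} - 4 w e^{w} + 4 e^{w}] = - w^{3} e^{w} - w^{2} e^{w}, which equals f(w).
F(0) = 4; F(-1) = \frac{11}{e}.
Integral = F(0) - F(-1) = 4 - \frac{11}{e}.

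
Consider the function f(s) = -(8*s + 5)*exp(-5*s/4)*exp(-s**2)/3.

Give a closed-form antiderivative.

The substitution u = -s**2 - 5*s/4 works: f is exactly (dF/du)*(du/ds) for that inner function.
Check: d/ds[4*exp(-5*s/4)*exp(-s**2)/3] = (-8*s - 5)*exp(-5*s/4)*exp(-s**2)/3, which equals f(s).

An antiderivative is F(s) = 4*exp(-5*s/4)*exp(-s**2)/3.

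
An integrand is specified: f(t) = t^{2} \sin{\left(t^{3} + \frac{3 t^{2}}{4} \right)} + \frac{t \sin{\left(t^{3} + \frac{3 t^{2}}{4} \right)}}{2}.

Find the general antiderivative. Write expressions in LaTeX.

The substitution u = t^{3} + \frac{3 t^{2}}{4} works: f is exactly (dF/du)*(du/dt) for that inner function.
Check: d/dt[- \frac{\cos{\left(t^{3} + \frac{3 t^{2}}{4} \right)}}{3}] = t^{2} \sin{\left(t^{3} + \frac{3 t^{2}}{4} \right)} + \frac{t \sin{\left(t^{3} + \frac{3 t^{2}}{4} \right)}}{2} = f(t).

F(t) = - \frac{\cos{\left(t^{3} + \frac{3 t^{2}}{4} \right)}}{3} + C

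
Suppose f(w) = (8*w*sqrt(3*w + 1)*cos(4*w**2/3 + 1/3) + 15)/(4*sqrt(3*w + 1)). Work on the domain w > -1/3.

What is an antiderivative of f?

An antiderivative is F(w) = (10*sqrt(3*w + 1) + 3*sin(4*w**2/3 + 1/3))/4.

Since d/dw undoes antidifferentiation here, F'(w) = f(w) is required of F(w).
Check: d/dw[(10*sqrt(3*w + 1) + 3*sin(4*w**2/3 + 1/3))/4] = (8*w*sqrt(3*w + 1)*cos(4*w**2/3 + 1/3) + 15)/(4*sqrt(3*w + 1)) = f(w).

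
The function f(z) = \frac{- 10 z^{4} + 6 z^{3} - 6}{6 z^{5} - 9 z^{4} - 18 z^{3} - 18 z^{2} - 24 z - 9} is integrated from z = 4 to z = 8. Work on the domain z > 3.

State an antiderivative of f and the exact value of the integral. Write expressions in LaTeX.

Factor the denominator (3 \left(z - 3\right) \left(z + 1\right) \left(2 z + 1\right) \left(z^{2} + 1\right)) and decompose: f = - \frac{8 z - 3}{15 \left(z^{2} + 1\right)} + \frac{118}{105 \left(2 z + 1\right)} - \frac{11}{12 \left(z + 1\right)} - \frac{109}{140 \left(z - 3\right)}; each piece integrates to a log, atan, or power term.
F(z) = - \frac{109 \log{\left(z - 3 \right)}}{140} + \frac{59 \log{\left(z + \frac{1}{2} \right)}}{105} - \frac{11 \log{\left(z + 1 \right)}}{12} - \frac{4 \log{\left(z^{2} + 1 \right)}}{15} + \frac{\operatorname{atan}{\left(z \right)}}{5} is an antiderivative of f.
Check: d/dz[- \frac{109 \log{\left(z - 3 \right)}}{140} + \frac{59 \log{\left(z + \frac{1}{2} \right)}}{105} - \frac{11 \log{\left(z + 1 \right)}}{12} - \frac{4 \log{\left(z^{2} + 1 \right)}}{15} + \frac{\operatorname{atan}{\left(z \right)}}{5}] = \frac{- 10 z^{4} + 6 z^{3} - 6}{6 z^{5} - 9 z^{4} - 18 z^{3} - 18 z^{2} - 24 z - 9} = f(z).
F(8) = - \frac{11 \log{\left(9 \right)}}{12} - \frac{109 \log{\left(5 \right)}}{140} - \frac{4 \log{\left(65 \right)}}{15} + \frac{\operatorname{atan}{\left(8 \right)}}{5} + \frac{59 \log{\left(\frac{17}{2} \right)}}{105}; F(4) = - \frac{11 \log{\left(5 \right)}}{12} - \frac{4 \log{\left(17 \right)}}{15} + \frac{\operatorname{atan}{\left(4 \right)}}{5} + \frac{59 \log{\left(\frac{9}{2} \right)}}{105}.
Integral = F(8) - F(4) = - \frac{11 \log{\left(9 \right)}}{12} - \frac{4 \log{\left(65 \right)}}{15} - \frac{59 \log{\left(\frac{9}{2} \right)}}{105} - \frac{\operatorname{atan}{\left(4 \right)}}{5} + \frac{29 \log{\left(5 \right)}}{210} + \frac{\operatorname{atan}{\left(8 \right)}}{5} + \frac{4 \log{\left(17 \right)}}{15} + \frac{59 \log{\left(\frac{17}{2} \right)}}{105}.

Antiderivative: F(z) = - \frac{109 \log{\left(z - 3 \right)}}{140} + \frac{59 \log{\left(z + \frac{1}{2} \right)}}{105} - \frac{11 \log{\left(z + 1 \right)}}{12} - \frac{4 \log{\left(z^{2} + 1 \right)}}{15} + \frac{\operatorname{atan}{\left(z \right)}}{5}; value = - \frac{11 \log{\left(9 \right)}}{12} - \frac{4 \log{\left(65 \right)}}{15} - \frac{59 \log{\left(\frac{9}{2} \right)}}{105} - \frac{\operatorname{atan}{\left(4 \right)}}{5} + \frac{29 \log{\left(5 \right)}}{210} + \frac{\operatorname{atan}{\left(8 \right)}}{5} + \frac{4 \log{\left(17 \right)}}{15} + \frac{59 \log{\left(\frac{17}{2} \right)}}{105}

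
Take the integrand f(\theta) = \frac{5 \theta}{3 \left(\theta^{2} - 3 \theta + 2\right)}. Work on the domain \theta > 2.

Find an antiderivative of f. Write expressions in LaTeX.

The denominator factors as 3 \left(\theta - 2\right) \left(\theta - 1\right); partial fractions split f into directly integrable pieces: - \frac{5}{3 \left(\theta - 1\right)} + \frac{10}{3 \left(\theta - 2\right)}.
Check: d/d\theta[- \frac{5 \left(- 2 \log{\left(\theta - 2 \right)} + \log{\left(\theta - 1 \right)}\right)}{3}] = \frac{5 \theta}{3 \theta^{2} - 9 \theta + 6}, which equals f(\theta).

An antiderivative is F(\theta) = - \frac{5 \left(- 2 \log{\left(\theta - 2 \right)} + \log{\left(\theta - 1 \right)}\right)}{3}.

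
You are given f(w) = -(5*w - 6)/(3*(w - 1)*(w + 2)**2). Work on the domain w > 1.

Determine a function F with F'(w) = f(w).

An antiderivative is F(w) = log(w - 1)/27 - log(w + 2)/27 + 16/(9*w + 18).

Factor the denominator (3*(w - 1)*(w + 2)**2) and decompose: f = -1/(27*(w + 2)) - 16/(9*(w + 2)**2) + 1/(27*(w - 1)); each piece integrates to a log, atan, or power term.
Check: d/dw[log(w - 1)/27 - log(w + 2)/27 + 16/(9*w + 18)] = (6 - 5*w)/(3*w**3 + 9*w**2 - 12), which equals f(w).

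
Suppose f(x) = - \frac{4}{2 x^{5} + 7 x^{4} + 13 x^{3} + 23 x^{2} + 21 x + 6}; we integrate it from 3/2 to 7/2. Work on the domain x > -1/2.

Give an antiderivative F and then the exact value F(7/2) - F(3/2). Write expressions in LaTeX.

The denominator factors as \left(x + 1\right) \left(x + 2\right) \left(2 x + 1\right) \left(x^{2} + 3\right); partial fractions split f into directly integrable pieces: \frac{x + 19}{91 \left(x^{2} + 3\right)} - \frac{64}{39 \left(2 x + 1\right)} - \frac{4}{21 \left(x + 2\right)} + \frac{1}{x + 1}.
F(x) = - \frac{32 \log{\left(x + \frac{1}{2} \right)}}{39} + \log{\left(x + 1 \right)} - \frac{4 \log{\left(x + 2 \right)}}{21} + \frac{\log{\left(x^{2} + 3 \right)}}{182} + \frac{19 \sqrt{3} \operatorname{atan}{\left(\frac{\sqrt{3} x}{3} \right)}}{273} is an antiderivative of f.
Check: d/dx[- \frac{32 \log{\left(x + \frac{1}{2} \right)}}{39} + \log{\left(x + 1 \right)} - \frac{4 \log{\left(x + 2 \right)}}{21} + \frac{\log{\left(x^{2} + 3 \right)}}{182} + \frac{19 \sqrt{3} \operatorname{atan}{\left(\frac{\sqrt{3} x}{3} \right)}}{273}] = - \frac{4}{2 x^{5} + 7 x^{4} + 13 x^{3} + 23 x^{2} + 21 x + 6} = f(x).
F(7/2) = - \frac{32 \log{\left(4 \right)}}{39} - \frac{4 \log{\left(\frac{11}{2} \right)}}{21} + \frac{\log{\left(\frac{61}{4} \right)}}{182} + \frac{19 \sqrt{3} \operatorname{atan}{\left(\frac{7 \sqrt{3}}{6} \right)}}{273} + \log{\left(\frac{9}{2} \right)}; F(3/2) = - \frac{32 \log{\left(2 \right)}}{39} - \frac{4 \log{\left(\frac{7}{2} \right)}}{21} + \frac{\log{\left(\frac{21}{4} \right)}}{182} + \frac{19 \sqrt{3} \operatorname{atan}{\left(\frac{\sqrt{3}}{2} \right)}}{273} + \log{\left(\frac{5}{2} \right)}.
Integral = F(7/2) - F(3/2) = - \frac{32 \log{\left(4 \right)}}{39} - \log{\left(\frac{5}{2} \right)} - \frac{4 \log{\left(\frac{11}{2} \right)}}{21} - \frac{19 \sqrt{3} \operatorname{atan}{\left(\frac{\sqrt{3}}{2} \right)}}{273} - \frac{\log{\left(\frac{21}{4} \right)}}{182} + \frac{\log{\left(\frac{61}{4} \right)}}{182} + \frac{19 \sqrt{3} \operatorname{atan}{\left(\frac{7 \sqrt{3}}{6} \right)}}{273} + \frac{4 \log{\left(\frac{7}{2} \right)}}{21} + \frac{32 \log{\left(2 \right)}}{39} + \log{\left(\frac{9}{2} \right)}.

Antiderivative: F(x) = - \frac{32 \log{\left(x + \frac{1}{2} \right)}}{39} + \log{\left(x + 1 \right)} - \frac{4 \log{\left(x + 2 \right)}}{21} + \frac{\log{\left(x^{2} + 3 \right)}}{182} + \frac{19 \sqrt{3} \operatorname{atan}{\left(\frac{\sqrt{3} x}{3} \right)}}{273}; value = - \frac{32 \log{\left(4 \right)}}{39} - \log{\left(\frac{5}{2} \right)} - \frac{4 \log{\left(\frac{11}{2} \right)}}{21} - \frac{19 \sqrt{3} \operatorname{atan}{\left(\frac{\sqrt{3}}{2} \right)}}{273} - \frac{\log{\left(\frac{21}{4} \right)}}{182} + \frac{\log{\left(\frac{61}{4} \right)}}{182} + \frac{19 \sqrt{3} \operatorname{atan}{\left(\frac{7 \sqrt{3}}{6} \right)}}{273} + \frac{4 \log{\left(\frac{7}{2} \right)}}{21} + \frac{32 \log{\left(2 \right)}}{39} + \log{\left(\frac{9}{2} \right)}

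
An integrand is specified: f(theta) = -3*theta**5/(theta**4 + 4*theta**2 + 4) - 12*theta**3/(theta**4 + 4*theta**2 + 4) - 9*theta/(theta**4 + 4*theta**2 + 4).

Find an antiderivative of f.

Recognize the product-rule pattern: f = u'v + uv' with u = -3*(-theta**2 - 1)**2, v = 1/(2*theta**2 + 4), so integration by parts undoes it.
Check: d/dtheta[-3*(-theta**2 - 1)**2/(2*theta**2 + 4)] = (-3*theta**5 - 12*theta**3 - 9*theta)/(theta**4 + 4*theta**2 + 4), which equals f(theta).

An antiderivative is F(theta) = -3*(-theta**2 - 1)**2/(2*theta**2 + 4).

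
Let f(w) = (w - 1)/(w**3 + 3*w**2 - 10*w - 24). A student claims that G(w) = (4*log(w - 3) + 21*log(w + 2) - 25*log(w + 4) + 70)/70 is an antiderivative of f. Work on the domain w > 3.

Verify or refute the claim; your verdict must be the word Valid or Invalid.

d/dw[G] = (w - 1)/(w**3 + 3*w**2 - 10*w - 24)
This equals f(w) exactly, so the claim holds.

Valid: G'(w) = f(w).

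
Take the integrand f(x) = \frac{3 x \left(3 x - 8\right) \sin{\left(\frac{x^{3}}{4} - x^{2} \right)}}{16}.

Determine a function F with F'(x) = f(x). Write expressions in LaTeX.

An antiderivative is F(x) = - \frac{3 \cos{\left(\frac{x^{3}}{4} - x^{2} \right)}}{4}.

f matches the chain-rule pattern g'(h)*h' with inner function h(x) = \frac{x^{3}}{4} - x^{2}; substituting u = h(x) collapses the integral.
Check: d/dx[- \frac{3 \cos{\left(\frac{x^{3}}{4} - x^{2} \right)}}{4}] = \frac{9 x^{2} \sin{\left(\frac{x^{3}}{4} - x^{2} \right)}}{16} - \frac{3 x \sin{\left(\frac{x^{3}}{4} - x^{2} \right)}}{2}, which equals f(x).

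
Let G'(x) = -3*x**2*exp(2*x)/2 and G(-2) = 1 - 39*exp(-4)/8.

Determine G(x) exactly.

G(x) = -(6*x**2*exp(2*x) - 6*x*exp(2*x) + 3*exp(2*x) - 8)/8

G'(x) has the shape u'v + uv' for u = -3*x**2/4 + 3*x/4 - 3/8 and v = exp(2*x) — it is the derivative of the product u*v.
A general antiderivative is (-6*x**2 + 6*x - 3)*exp(2*x)/8 + C.
The condition gives C = 1 - 39*exp(-4)/8 - (-39*exp(-4)/8) = 1.
So G(x) = -(6*x**2*exp(2*x) - 6*x*exp(2*x) + 3*exp(2*x) - 8)/8.
Check: d/dx[-(6*x**2*exp(2*x) - 6*x*exp(2*x) + 3*exp(2*x) - 8)/8] = -3*x**2*exp(2*x)/2 = G'(x).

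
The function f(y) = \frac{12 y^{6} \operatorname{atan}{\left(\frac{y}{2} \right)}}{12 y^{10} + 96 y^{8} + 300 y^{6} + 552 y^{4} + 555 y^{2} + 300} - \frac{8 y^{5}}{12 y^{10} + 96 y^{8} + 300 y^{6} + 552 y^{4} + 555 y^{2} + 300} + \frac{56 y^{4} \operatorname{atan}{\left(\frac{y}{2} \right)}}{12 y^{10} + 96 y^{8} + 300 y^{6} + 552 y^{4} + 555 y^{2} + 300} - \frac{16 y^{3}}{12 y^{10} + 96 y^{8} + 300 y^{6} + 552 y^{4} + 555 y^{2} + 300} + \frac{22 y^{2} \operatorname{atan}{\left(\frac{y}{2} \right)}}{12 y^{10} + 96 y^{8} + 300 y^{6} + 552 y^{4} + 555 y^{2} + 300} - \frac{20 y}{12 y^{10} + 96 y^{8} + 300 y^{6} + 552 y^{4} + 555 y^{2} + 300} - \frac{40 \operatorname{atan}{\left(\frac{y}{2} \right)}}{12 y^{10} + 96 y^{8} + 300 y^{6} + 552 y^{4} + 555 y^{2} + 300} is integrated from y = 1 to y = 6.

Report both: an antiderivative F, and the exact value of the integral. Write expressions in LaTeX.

Antiderivative: F(y) = - \frac{y \operatorname{atan}{\left(\frac{y}{2} \right)}}{3 y^{4} + 6 y^{2} + \frac{15}{2}}; value = - \frac{4 \operatorname{atan}{\left(3 \right)}}{2741} + \frac{2 \operatorname{atan}{\left(\frac{1}{2} \right)}}{33}

Integrate term by term and add the pieces.
F(y) = - \frac{y \operatorname{atan}{\left(\frac{y}{2} \right)}}{3 y^{4} + 6 y^{2} + \frac{15}{2}} is an antiderivative of f.
Check: d/dy[- \frac{y \operatorname{atan}{\left(\frac{y}{2} \right)}}{3 y^{4} + 6 y^{2} + \frac{15}{2}}] = \frac{12 y^{6} \operatorname{atan}{\left(\frac{y}{2} \right)} - 8 y^{5} + 56 y^{4} \operatorname{atan}{\left(\frac{y}{2} \right)} - 16 y^{3} + 22 y^{2} \operatorname{atan}{\left(\frac{y}{2} \right)} - 20 y - 40 \operatorname{atan}{\left(\frac{y}{2} \right)}}{12 y^{10} + 96 y^{8} + 300 y^{6} + 552 y^{4} + 555 y^{2} + 300}, which equals f(y).
F(6) = - \frac{4 \operatorname{atan}{\left(3 \right)}}{2741}; F(1) = - \frac{2 \operatorname{atan}{\left(\frac{1}{2} \right)}}{33}.
Integral = F(6) - F(1) = - \frac{4 \operatorname{atan}{\left(3 \right)}}{2741} + \frac{2 \operatorname{atan}{\left(\frac{1}{2} \right)}}{33}.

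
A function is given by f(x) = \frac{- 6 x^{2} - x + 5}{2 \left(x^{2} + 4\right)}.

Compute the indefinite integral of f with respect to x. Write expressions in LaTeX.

Differentiate the proposed F(x) back; it has to land on f(x) exactly.
Check: d/dx[\frac{- 12 x - \log{\left(x^{2} + 4 \right)} + 29 \operatorname{atan}{\left(\frac{x}{2} \right)}}{4}] = \frac{- 6 x^{2} - x + 5}{2 x^{2} + 8}, which equals f(x).

F(x) = \frac{- 12 x - \log{\left(x^{2} + 4 \right)} + 29 \operatorname{atan}{\left(\frac{x}{2} \right)}}{4} + C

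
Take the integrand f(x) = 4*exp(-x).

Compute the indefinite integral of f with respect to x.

Any candidate F(x) must reproduce f(x) exactly when differentiated.
Check: d/dx[-4*exp(-x)] = 4*exp(-x) = f(x).

F(x) = -4*exp(-x) + C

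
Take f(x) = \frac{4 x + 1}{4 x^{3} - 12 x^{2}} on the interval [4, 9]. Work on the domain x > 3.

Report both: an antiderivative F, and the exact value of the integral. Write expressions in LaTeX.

Antiderivative: F(x) = - \frac{13 \log{\left(x \right)}}{36} + \frac{13 \log{\left(x - 3 \right)}}{36} + \frac{1}{12 x}; value = - \frac{13 \log{\left(9 \right)}}{36} - \frac{5}{432} + \frac{13 \log{\left(4 \right)}}{36} + \frac{13 \log{\left(6 \right)}}{36}

The denominator factors as 4 x^{2} \left(x - 3\right); partial fractions split f into directly integrable pieces: \frac{13}{36 \left(x - 3\right)} - \frac{13}{36 x} - \frac{1}{12 x^{2}}.
F(x) = - \frac{13 \log{\left(x \right)}}{36} + \frac{13 \log{\left(x - 3 \right)}}{36} + \frac{1}{12 x} is an antiderivative of f.
Check: d/dx[- \frac{13 \log{\left(x \right)}}{36} + \frac{13 \log{\left(x - 3 \right)}}{36} + \frac{1}{12 x}] = \frac{4 x + 1}{4 x^{3} - 12 x^{2}} = f(x).
F(9) = - \frac{13 \log{\left(9 \right)}}{36} + \frac{1}{108} + \frac{13 \log{\left(6 \right)}}{36}; F(4) = \frac{1}{48} - \frac{13 \log{\left(4 \right)}}{36}.
Integral = F(9) - F(4) = - \frac{13 \log{\left(9 \right)}}{36} - \frac{5}{432} + \frac{13 \log{\left(4 \right)}}{36} + \frac{13 \log{\left(6 \right)}}{36}.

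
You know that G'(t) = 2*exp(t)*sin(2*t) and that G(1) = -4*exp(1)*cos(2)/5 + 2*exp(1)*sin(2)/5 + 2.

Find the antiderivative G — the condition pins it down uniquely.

A candidate passes only if d/dt[G] lands on the given G'(t) exactly.
A general antiderivative is 2*exp(t)*sin(2*t)/5 - 4*exp(t)*cos(2*t)/5 + C.
The condition gives C = -4*exp(1)*cos(2)/5 + 2*exp(1)*sin(2)/5 + 2 - (-4*exp(1)*cos(2)/5 + 2*exp(1)*sin(2)/5) = 2.
So G(t) = -2*(-exp(t)*sin(2*t) + 2*exp(t)*cos(2*t) - 5)/5.
Check: d/dt[-2*(-exp(t)*sin(2*t) + 2*exp(t)*cos(2*t) - 5)/5] = 2*exp(t)*sin(2*t) = G'(t).

G(t) = -2*(-exp(t)*sin(2*t) + 2*exp(t)*cos(2*t) - 5)/5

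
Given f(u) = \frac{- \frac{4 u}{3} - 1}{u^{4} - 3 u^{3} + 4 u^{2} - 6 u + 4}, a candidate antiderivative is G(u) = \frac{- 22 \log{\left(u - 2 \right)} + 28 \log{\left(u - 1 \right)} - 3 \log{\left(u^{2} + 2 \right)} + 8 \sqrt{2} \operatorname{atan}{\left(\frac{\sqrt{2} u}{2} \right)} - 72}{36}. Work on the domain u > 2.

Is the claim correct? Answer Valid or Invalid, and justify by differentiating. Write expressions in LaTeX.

Valid - the claim checks out under differentiation.

d/du[G] = \frac{- 4 u - 3}{3 u^{4} - 9 u^{3} + 12 u^{2} - 18 u + 12}
This equals f(u) exactly, so the claim holds.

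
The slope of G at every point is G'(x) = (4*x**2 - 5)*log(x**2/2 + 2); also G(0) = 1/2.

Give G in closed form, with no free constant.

G(x) = (-16*x**3 + 6*x*(4*x**2 - 15)*log(x**2/2 + 2) + 372*x - 744*atan(x/2) + 9)/18

Differentiate the proposed G(x) back; it has to land on the given G'(x).
A general antiderivative is -8*x**3/9 + 62*x/3 + (4*x**3/3 - 5*x)*log(x**2/2 + 2) - 124*atan(x/2)/3 + C.
The condition gives C = 1/2 - (0) = 1/2.
So G(x) = (-16*x**3 + 6*x*(4*x**2 - 15)*log(x**2/2 + 2) + 372*x - 744*atan(x/2) + 9)/18.
Check: d/dx[(-16*x**3 + 6*x*(4*x**2 - 15)*log(x**2/2 + 2) + 372*x - 744*atan(x/2) + 9)/18] = 4*x**2*log(x**2/2 + 2) - 5*log(x**2/2 + 2), which equals G'(x).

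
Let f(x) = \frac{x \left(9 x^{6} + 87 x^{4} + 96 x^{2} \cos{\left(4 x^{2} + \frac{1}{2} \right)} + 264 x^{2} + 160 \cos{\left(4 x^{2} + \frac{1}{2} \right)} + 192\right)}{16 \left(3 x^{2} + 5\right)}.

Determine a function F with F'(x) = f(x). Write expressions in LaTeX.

An antiderivative is F(x) = \frac{x^{6}}{32} + \frac{3 x^{4}}{8} + \frac{3 x^{2}}{2} - \frac{\log{\left(x^{2} + \frac{5}{3} \right)}}{2} + \frac{\sin{\left(4 x^{2} + \frac{1}{2} \right)}}{4}.

Since d/dx undoes antidifferentiation here, F'(x) = f(x) is required of F(x).
Check: d/dx[\frac{x^{6}}{32} + \frac{3 x^{4}}{8} + \frac{3 x^{2}}{2} - \frac{\log{\left(x^{2} + \frac{5}{3} \right)}}{2} + \frac{\sin{\left(4 x^{2} + \frac{1}{2} \right)}}{4}] = \frac{9 x^{7} + 87 x^{5} + 96 x^{3} \cos{\left(4 x^{2} + \frac{1}{2} \right)} + 264 x^{3} + 160 x \cos{\left(4 x^{2} + \frac{1}{2} \right)} + 192 x}{48 x^{2} + 80}, which equals f(x).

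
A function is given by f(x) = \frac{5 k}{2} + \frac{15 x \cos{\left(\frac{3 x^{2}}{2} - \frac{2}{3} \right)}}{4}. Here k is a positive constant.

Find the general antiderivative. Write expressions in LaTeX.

F(x) = \frac{5 \left(2 k x + \sin{\left(\frac{3 x^{2}}{2} - \frac{2}{3} \right)}\right)}{4} + C

Any candidate F(x) must reproduce f(x) exactly when differentiated.
Check: d/dx[\frac{5 \left(2 k x + \sin{\left(\frac{3 x^{2}}{2} - \frac{2}{3} \right)}\right)}{4}] = \frac{5 k}{2} + \frac{15 x \cos{\left(\frac{3 x^{2}}{2} - \frac{2}{3} \right)}}{4} = f(x).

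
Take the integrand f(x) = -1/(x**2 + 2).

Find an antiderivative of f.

Recover f(x) by differentiating a candidate F(x); any mismatch rules it out.
Check: d/dx[-sqrt(2)*atan(sqrt(2)*x/2)/2] = -1/(x**2 + 2) = f(x).

An antiderivative is F(x) = -sqrt(2)*atan(sqrt(2)*x/2)/2.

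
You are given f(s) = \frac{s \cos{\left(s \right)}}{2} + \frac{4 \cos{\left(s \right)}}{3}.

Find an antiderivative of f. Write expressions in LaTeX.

The integrand splits into summands that can be handled one at a time.
Check: d/ds[\frac{s \sin{\left(s \right)}}{2} + \frac{4 \sin{\left(s \right)}}{3} + \frac{\cos{\left(s \right)}}{2}] = \frac{s \cos{\left(s \right)}}{2} + \frac{4 \cos{\left(s \right)}}{3} = f(s).

An antiderivative is F(s) = \frac{s \sin{\left(s \right)}}{2} + \frac{4 \sin{\left(s \right)}}{3} + \frac{\cos{\left(s \right)}}{2}.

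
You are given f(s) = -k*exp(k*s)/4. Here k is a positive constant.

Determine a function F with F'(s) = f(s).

A candidate is checked by its d/ds: the result must match f(s).
Check: d/ds[-exp(k*s)/4] = -k*exp(k*s)/4 = f(s).

An antiderivative is F(s) = -exp(k*s)/4.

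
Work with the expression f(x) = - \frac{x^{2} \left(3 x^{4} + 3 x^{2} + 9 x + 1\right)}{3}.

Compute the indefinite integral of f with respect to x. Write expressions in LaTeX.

Any candidate F(x) must reproduce f(x) exactly when differentiated.
Check: d/dx[- \frac{x^{7}}{7} - \frac{x^{5}}{5} - \frac{3 x^{4}}{4} - \frac{x^{3}}{9}] = - x^{6} - x^{4} - 3 x^{3} - \frac{x^{2}}{3}, which equals f(x).

F(x) = - \frac{x^{7}}{7} - \frac{x^{5}}{5} - \frac{3 x^{4}}{4} - \frac{x^{3}}{9} + C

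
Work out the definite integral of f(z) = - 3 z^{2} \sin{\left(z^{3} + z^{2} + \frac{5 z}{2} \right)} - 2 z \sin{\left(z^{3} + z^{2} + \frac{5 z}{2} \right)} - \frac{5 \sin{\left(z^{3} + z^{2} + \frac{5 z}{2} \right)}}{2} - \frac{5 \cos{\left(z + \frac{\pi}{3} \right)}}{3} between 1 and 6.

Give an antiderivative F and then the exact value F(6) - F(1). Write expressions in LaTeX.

Integrate term by term and add the pieces.
F(z) = \frac{- 5 \sin{\left(z + \frac{\pi}{3} \right)} + 3 \cos{\left(z^{3} + z^{2} + \frac{5 z}{2} \right)}}{3} is an antiderivative of f.
Check: d/dz[\frac{- 5 \sin{\left(z + \frac{\pi}{3} \right)} + 3 \cos{\left(z^{3} + z^{2} + \frac{5 z}{2} \right)}}{3}] = - 3 z^{2} \sin{\left(z^{3} + z^{2} + \frac{5 z}{2} \right)} - 2 z \sin{\left(z^{3} + z^{2} + \frac{5 z}{2} \right)} - \frac{5 \sin{\left(z^{3} + z^{2} + \frac{5 z}{2} \right)}}{2} - \frac{5 \cos{\left(z + \frac{\pi}{3} \right)}}{3} = f(z).
F(6) = - \frac{5 \sin{\left(\frac{\pi}{3} + 6 \right)}}{3} + \cos{\left(267 \right)}; F(1) = - \frac{5 \sin{\left(1 + \frac{\pi}{3} \right)}}{3} + \cos{\left(\frac{9}{2} \right)}.
Integral = F(6) - F(1) = - \frac{5 \sin{\left(\frac{\pi}{3} + 6 \right)}}{3} + \cos{\left(267 \right)} - \cos{\left(\frac{9}{2} \right)} + \frac{5 \sin{\left(1 + \frac{\pi}{3} \right)}}{3}.

Antiderivative: F(z) = \frac{- 5 \sin{\left(z + \frac{\pi}{3} \right)} + 3 \cos{\left(z^{3} + z^{2} + \frac{5 z}{2} \right)}}{3}; value = - \frac{5 \sin{\left(\frac{\pi}{3} + 6 \right)}}{3} + \cos{\left(267 \right)} - \cos{\left(\frac{9}{2} \right)} + \frac{5 \sin{\left(1 + \frac{\pi}{3} \right)}}{3}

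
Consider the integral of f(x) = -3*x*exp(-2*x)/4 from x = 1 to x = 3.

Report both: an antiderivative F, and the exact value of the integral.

f has the shape u'v + uv' for u = 3*x/8 + 3/16 and v = exp(-2*x) — it is the derivative of the product u*v.
F(x) = (6*x + 3)*exp(-2*x)/16 is an antiderivative of f.
Check: d/dx[(6*x + 3)*exp(-2*x)/16] = -3*x*exp(-2*x)/4 = f(x).
F(3) = 21*exp(-6)/16; F(1) = 9*exp(-2)/16.
Integral = F(3) - F(1) = -9*exp(-2)/16 + 21*exp(-6)/16.

Antiderivative: F(x) = (6*x + 3)*exp(-2*x)/16; value = -9*exp(-2)/16 + 21*exp(-6)/16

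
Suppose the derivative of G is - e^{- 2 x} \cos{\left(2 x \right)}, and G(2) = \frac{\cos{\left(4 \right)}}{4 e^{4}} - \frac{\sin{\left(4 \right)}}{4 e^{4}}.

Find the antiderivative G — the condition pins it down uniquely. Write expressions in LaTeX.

G(x) = \frac{\left(- \sin{\left(2 x \right)} + \cos{\left(2 x \right)}\right) e^{- 2 x}}{4}

A first test for any G(x): its x-derivative must equal the given G'(x).
A general antiderivative is - \frac{e^{- 2 x} \sin{\left(2 x \right)}}{4} + \frac{e^{- 2 x} \cos{\left(2 x \right)}}{4} + C.
The condition gives C = \frac{\cos{\left(4 \right)}}{4 e^{4}} - \frac{\sin{\left(4 \right)}}{4 e^{4}} - (\frac{\cos{\left(4 \right)}}{4 e^{4}} - \frac{\sin{\left(4 \right)}}{4 e^{4}}) = 0.
So G(x) = \frac{\left(- \sin{\left(2 x \right)} + \cos{\left(2 x \right)}\right) e^{- 2 x}}{4}.
Check: d/dx[\frac{\left(- \sin{\left(2 x \right)} + \cos{\left(2 x \right)}\right) e^{- 2 x}}{4}] = - e^{- 2 x} \cos{\left(2 x \right)} = G'(x).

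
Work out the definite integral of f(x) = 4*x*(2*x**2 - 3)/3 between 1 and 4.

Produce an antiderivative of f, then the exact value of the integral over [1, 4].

The substitution u = x**2 - 3/2 works: f is exactly (dF/du)*(du/dx) for that inner function.
F(x) = 2*x**4/3 - 2*x**2 is an antiderivative of f.
Check: d/dx[2*x**4/3 - 2*x**2] = 8*x**3/3 - 4*x, which equals f(x).
F(4) = 416/3; F(1) = -4/3.
Integral = F(4) - F(1) = 140.

Antiderivative: F(x) = 2*x**4/3 - 2*x**2; value = 140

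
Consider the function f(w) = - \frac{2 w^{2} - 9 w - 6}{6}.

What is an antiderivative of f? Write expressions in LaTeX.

An antiderivative is F(w) = \frac{w \left(- 4 w^{2} + 27 w + 36\right)}{36}.

A candidate is checked by its d/dw: the result must match f(w).
Check: d/dw[\frac{w \left(- 4 w^{2} + 27 w + 36\right)}{36}] = - \frac{w^{2}}{3} + \frac{3 w}{2} + 1, which equals f(w).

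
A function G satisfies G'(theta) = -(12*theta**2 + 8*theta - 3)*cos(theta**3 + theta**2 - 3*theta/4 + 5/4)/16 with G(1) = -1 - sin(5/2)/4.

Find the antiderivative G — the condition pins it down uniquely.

G(theta) = -sin(theta**3 + theta**2 - 3*theta/4 + 5/4)/4 - 1

G'(theta) matches the chain-rule pattern g'(h)*h' with inner function h(theta) = theta**3 + theta**2 - 3*theta/4 + 5/4; substituting u = h(theta) collapses the integral.
A general antiderivative is -sin(theta**3 + theta**2 - 3*theta/4 + 5/4)/4 + C.
The condition gives C = -1 - sin(5/2)/4 - (-sin(5/2)/4) = -1.
So G(theta) = -sin(theta**3 + theta**2 - 3*theta/4 + 5/4)/4 - 1.
Check: d/dtheta[-sin(theta**3 + theta**2 - 3*theta/4 + 5/4)/4 - 1] = -3*theta**2*cos(theta**3 + theta**2 - 3*theta/4 + 5/4)/4 - theta*cos(theta**3 + theta**2 - 3*theta/4 + 5/4)/2 + 3*cos(theta**3 + theta**2 - 3*theta/4 + 5/4)/16, which equals G'(theta).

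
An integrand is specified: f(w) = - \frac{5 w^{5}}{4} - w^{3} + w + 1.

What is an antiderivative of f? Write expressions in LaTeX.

Integrate term by term and add the pieces.
Check: d/dw[- \frac{5 w^{6}}{24} - \frac{w^{4}}{4} + \frac{w^{2}}{2} + w] = - \frac{5 w^{5}}{4} - w^{3} + w + 1 = f(w).

An antiderivative is F(w) = - \frac{5 w^{6}}{24} - \frac{w^{4}}{4} + \frac{w^{2}}{2} + w.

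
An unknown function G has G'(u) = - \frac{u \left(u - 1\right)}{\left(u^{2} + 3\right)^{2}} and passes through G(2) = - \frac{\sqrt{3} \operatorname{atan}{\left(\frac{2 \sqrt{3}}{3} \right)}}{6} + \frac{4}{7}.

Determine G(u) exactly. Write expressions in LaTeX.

G(u) = - \frac{\sqrt{3} u^{2} \operatorname{atan}{\left(\frac{\sqrt{3} u}{3} \right)} - 3 u^{2} - 3 u + 3 \sqrt{3} \operatorname{atan}{\left(\frac{\sqrt{3} u}{3} \right)} - 6}{6 \left(u^{2} + 3\right)}

A first test for any G(u): its u-derivative must equal the given G'(u).
A general antiderivative is - \frac{1 - u}{2 u^{2} + 6} - \frac{\sqrt{3} \operatorname{atan}{\left(\frac{\sqrt{3} u}{3} \right)}}{6} + C.
The condition gives C = - \frac{\sqrt{3} \operatorname{atan}{\left(\frac{2 \sqrt{3}}{3} \right)}}{6} + \frac{4}{7} - (- \frac{\sqrt{3} \operatorname{atan}{\left(\frac{2 \sqrt{3}}{3} \right)}}{6} + \frac{1}{14}) = \frac{1}{2}.
So G(u) = - \frac{\sqrt{3} u^{2} \operatorname{atan}{\left(\frac{\sqrt{3} u}{3} \right)} - 3 u^{2} - 3 u + 3 \sqrt{3} \operatorname{atan}{\left(\frac{\sqrt{3} u}{3} \right)} - 6}{6 \left(u^{2} + 3\right)}.
Check: d/du[- \frac{\sqrt{3} u^{2} \operatorname{atan}{\left(\frac{\sqrt{3} u}{3} \right)} - 3 u^{2} - 3 u + 3 \sqrt{3} \operatorname{atan}{\left(\frac{\sqrt{3} u}{3} \right)} - 6}{6 \left(u^{2} + 3\right)}] = \frac{- u^{2} + u}{u^{4} + 6 u^{2} + 9}, which equals G'(u).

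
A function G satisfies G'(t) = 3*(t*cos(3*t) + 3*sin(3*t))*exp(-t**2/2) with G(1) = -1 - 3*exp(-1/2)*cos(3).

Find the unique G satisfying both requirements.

G(t) = -1 - 3*exp(-t**2/2)*cos(3*t)

G'(t) has the shape u'v + uv' for u = -3*cos(3*t) and v = exp(-t**2/2) — it is the derivative of the product u*v.
A general antiderivative is -3*exp(-t**2/2)*cos(3*t) + C.
The condition gives C = -1 - 3*exp(-1/2)*cos(3) - (-3*exp(-1/2)*cos(3)) = -1.
So G(t) = -1 - 3*exp(-t**2/2)*cos(3*t).
Check: d/dt[-1 - 3*exp(-t**2/2)*cos(3*t)] = (3*t*cos(3*t) + 9*sin(3*t))*exp(-t**2/2), which equals G'(t).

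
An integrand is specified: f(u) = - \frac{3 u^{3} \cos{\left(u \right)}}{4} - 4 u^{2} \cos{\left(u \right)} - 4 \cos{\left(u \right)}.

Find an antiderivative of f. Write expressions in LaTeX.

The integrand splits into summands that can be handled one at a time.
Check: d/du[\frac{- 3 u^{3} \sin{\left(u \right)} - 16 u^{2} \sin{\left(u \right)} - 9 u^{2} \cos{\left(u \right)} + 18 u \sin{\left(u \right)} - 32 u \cos{\left(u \right)} + 16 \sin{\left(u \right)} + 18 \cos{\left(u \right)}}{4}] = - \frac{3 u^{3} \cos{\left(u \right)}}{4} - 4 u^{2} \cos{\left(u \right)} - 4 \cos{\left(u \right)} = f(u).

An antiderivative is F(u) = \frac{- 3 u^{3} \sin{\left(u \right)} - 16 u^{2} \sin{\left(u \right)} - 9 u^{2} \cos{\left(u \right)} + 18 u \sin{\left(u \right)} - 32 u \cos{\left(u \right)} + 16 \sin{\left(u \right)} + 18 \cos{\left(u \right)}}{4}.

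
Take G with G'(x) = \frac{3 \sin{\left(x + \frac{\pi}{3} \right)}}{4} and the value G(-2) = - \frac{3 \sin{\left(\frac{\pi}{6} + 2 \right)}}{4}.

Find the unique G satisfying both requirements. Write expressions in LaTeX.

Whatever form G(x) takes, its d/dx must return the stated G'(x).
A general antiderivative is - \frac{3 \cos{\left(x + \frac{\pi}{3} \right)}}{4} + C.
The condition gives C = - \frac{3 \sin{\left(\frac{\pi}{6} + 2 \right)}}{4} - (- \frac{3 \sin{\left(\frac{\pi}{6} + 2 \right)}}{4}) = 0.
So G(x) = - \frac{3 \cos{\left(x + \frac{\pi}{3} \right)}}{4}.
Check: d/dx[- \frac{3 \cos{\left(x + \frac{\pi}{3} \right)}}{4}] = \frac{3 \sin{\left(x + \frac{\pi}{3} \right)}}{4} = G'(x).

G(x) = - \frac{3 \cos{\left(x + \frac{\pi}{3} \right)}}{4}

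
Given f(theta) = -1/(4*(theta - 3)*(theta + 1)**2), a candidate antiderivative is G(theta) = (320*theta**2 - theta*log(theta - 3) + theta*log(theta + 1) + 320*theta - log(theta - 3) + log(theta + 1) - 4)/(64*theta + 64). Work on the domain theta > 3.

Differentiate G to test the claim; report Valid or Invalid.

Invalid: d/dtheta[G] - f = 5, which is not 0.

d/dtheta[G] = (20*theta**3 - 20*theta**2 - 100*theta - 61)/(4*theta**3 - 4*theta**2 - 20*theta - 12)
d/dtheta[G] - f(theta) = 5 != 0.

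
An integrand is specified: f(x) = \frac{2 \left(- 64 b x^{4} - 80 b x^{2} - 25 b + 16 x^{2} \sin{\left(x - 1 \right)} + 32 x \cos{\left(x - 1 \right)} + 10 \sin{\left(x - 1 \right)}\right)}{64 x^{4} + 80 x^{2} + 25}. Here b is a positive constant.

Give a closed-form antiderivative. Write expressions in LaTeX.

An antiderivative is F(x) = \frac{- 16 b x^{3} - 10 b x - 4 \cos{\left(x - 1 \right)}}{8 x^{2} + 5}.

Recover f(x) by differentiating a candidate F(x); any mismatch rules it out.
Check: d/dx[\frac{- 16 b x^{3} - 10 b x - 4 \cos{\left(x - 1 \right)}}{8 x^{2} + 5}] = \frac{- 128 b x^{4} - 160 b x^{2} - 50 b + 32 x^{2} \sin{\left(x - 1 \right)} + 64 x \cos{\left(x - 1 \right)} + 20 \sin{\left(x - 1 \right)}}{64 x^{4} + 80 x^{2} + 25}, which equals f(x).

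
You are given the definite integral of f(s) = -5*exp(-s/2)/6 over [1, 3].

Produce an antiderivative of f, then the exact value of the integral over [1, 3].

Whatever form F(s) takes, F'(s) = f(s) is non-negotiable.
F(s) = 5*exp(-s/2)/3 is an antiderivative of f.
Check: d/ds[5*exp(-s/2)/3] = -5*exp(-s/2)/6 = f(s).
F(3) = 5*exp(-3/2)/3; F(1) = 5*exp(-1/2)/3.
Integral = F(3) - F(1) = -5*exp(-1/2)/3 + 5*exp(-3/2)/3.

Antiderivative: F(s) = 5*exp(-s/2)/3; value = -5*exp(-1/2)/3 + 5*exp(-3/2)/3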